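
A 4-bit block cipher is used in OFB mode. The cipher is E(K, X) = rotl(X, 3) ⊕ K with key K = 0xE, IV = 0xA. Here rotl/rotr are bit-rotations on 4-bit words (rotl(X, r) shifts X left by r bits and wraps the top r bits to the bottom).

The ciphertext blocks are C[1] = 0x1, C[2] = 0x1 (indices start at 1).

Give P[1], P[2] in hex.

OFB decryption: S_i = E(K, S_{i−1}) with S_{0} = IV; P_i = C_i ⊕ S_i.
P[1]: S = E(K, 0xA) = 0xB; 0x1 ⊕ 0xB = 0xA.
P[2]: S = E(K, 0xB) = 0x3; 0x1 ⊕ 0x3 = 0x2.

P[1] = 0xA, P[2] = 0x2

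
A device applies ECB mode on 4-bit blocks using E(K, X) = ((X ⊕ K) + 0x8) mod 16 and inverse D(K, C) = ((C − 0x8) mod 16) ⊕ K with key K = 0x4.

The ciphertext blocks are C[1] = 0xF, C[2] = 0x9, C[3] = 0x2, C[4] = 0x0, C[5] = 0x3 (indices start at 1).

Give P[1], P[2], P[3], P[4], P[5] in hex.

P[1] = 0x3, P[2] = 0x5, P[3] = 0xE, P[4] = 0xC, P[5] = 0xF

ECB decryption: P_i = D(K, C_i).
P[1]: D(K, 0xF) = 0x3.
P[2]: D(K, 0x9) = 0x5.
P[3]: D(K, 0x2) = 0xE.
P[4]: D(K, 0x0) = 0xC.
P[5]: D(K, 0x3) = 0xF.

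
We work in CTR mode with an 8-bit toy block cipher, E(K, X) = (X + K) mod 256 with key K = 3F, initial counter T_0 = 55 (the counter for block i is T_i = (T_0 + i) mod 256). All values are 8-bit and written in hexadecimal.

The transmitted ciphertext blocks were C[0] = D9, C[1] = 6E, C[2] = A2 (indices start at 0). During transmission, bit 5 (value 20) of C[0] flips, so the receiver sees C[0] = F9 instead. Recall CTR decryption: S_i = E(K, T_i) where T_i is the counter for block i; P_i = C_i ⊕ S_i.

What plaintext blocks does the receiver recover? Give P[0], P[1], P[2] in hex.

P[0] = 6D, P[1] = FB, P[2] = 34

Only C[0] changed, to F9. In CTR, a change in C_i flips the same bit in P_i only; the keystream is unaffected. Decrypting the received ciphertext:
P[0]: T = 55, S = E(K, T) = 94; F9 ⊕ 94 = 6D.
P[1]: T = 56, S = E(K, T) = 95; 6E ⊕ 95 = FB.
P[2]: T = 57, S = E(K, T) = 96; A2 ⊕ 96 = 34.
Blocks that differ from the original plaintext: P[0].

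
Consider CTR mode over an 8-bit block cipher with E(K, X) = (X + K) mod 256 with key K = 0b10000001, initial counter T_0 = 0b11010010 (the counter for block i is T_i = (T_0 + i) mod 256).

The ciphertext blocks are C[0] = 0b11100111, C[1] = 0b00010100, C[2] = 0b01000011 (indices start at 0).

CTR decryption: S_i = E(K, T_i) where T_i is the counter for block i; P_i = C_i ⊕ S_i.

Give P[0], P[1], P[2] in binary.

P[0] = 0b10110100, P[1] = 0b01000000, P[2] = 0b00010110

P[0]: T = 0b11010010, S = E(K, T) = 0b01010011; 0b11100111 ⊕ 0b01010011 = 0b10110100.
P[1]: T = 0b11010011, S = E(K, T) = 0b01010100; 0b00010100 ⊕ 0b01010100 = 0b01000000.
P[2]: T = 0b11010100, S = E(K, T) = 0b01010101; 0b01000011 ⊕ 0b01010101 = 0b00010110.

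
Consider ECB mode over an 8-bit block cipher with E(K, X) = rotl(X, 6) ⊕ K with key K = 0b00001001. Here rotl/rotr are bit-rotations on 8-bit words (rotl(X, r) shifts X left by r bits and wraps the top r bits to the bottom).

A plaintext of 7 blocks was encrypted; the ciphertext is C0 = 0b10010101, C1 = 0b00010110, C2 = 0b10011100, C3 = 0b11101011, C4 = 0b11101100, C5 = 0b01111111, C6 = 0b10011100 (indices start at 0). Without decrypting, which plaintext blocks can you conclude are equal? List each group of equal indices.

P2 = P6

ECB encrypts each block independently with the same key, so equal ciphertext blocks imply equal plaintext blocks.
C2 = C6 = 0b10011100, so P2 = P6.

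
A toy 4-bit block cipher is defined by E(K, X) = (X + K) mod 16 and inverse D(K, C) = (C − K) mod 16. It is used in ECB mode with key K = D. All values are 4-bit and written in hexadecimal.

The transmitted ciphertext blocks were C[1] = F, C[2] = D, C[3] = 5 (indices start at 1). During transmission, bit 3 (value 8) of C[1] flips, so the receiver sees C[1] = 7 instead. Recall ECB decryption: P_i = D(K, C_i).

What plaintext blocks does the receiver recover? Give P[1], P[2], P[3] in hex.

P[1] = A, P[2] = 0, P[3] = 8

Only C[1] changed, to 7. In ECB, a change in C_i affects only P_i. Decrypting the received ciphertext:
P[1]: D(K, 7) = A.
P[2]: D(K, D) = 0.
P[3]: D(K, 5) = 8.
Blocks that differ from the original plaintext: P[1].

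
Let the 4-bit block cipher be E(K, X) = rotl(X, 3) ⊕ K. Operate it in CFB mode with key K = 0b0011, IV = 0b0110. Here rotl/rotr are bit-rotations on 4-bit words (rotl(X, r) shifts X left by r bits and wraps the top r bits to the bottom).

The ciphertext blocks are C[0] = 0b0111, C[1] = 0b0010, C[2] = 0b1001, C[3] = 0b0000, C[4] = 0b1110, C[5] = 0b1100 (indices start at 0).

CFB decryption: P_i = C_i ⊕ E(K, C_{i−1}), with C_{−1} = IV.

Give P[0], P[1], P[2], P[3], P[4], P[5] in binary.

P[0] = 0b0111, P[1] = 0b1010, P[2] = 0b1011, P[3] = 0b1111, P[4] = 0b1101, P[5] = 0b1000

P[0]: E(K, 0b0110) = 0b0000; 0b0111 ⊕ 0b0000 = 0b0111.
P[1]: E(K, 0b0111) = 0b1000; 0b0010 ⊕ 0b1000 = 0b1010.
P[2]: E(K, 0b0010) = 0b0010; 0b1001 ⊕ 0b0010 = 0b1011.
P[3]: E(K, 0b1001) = 0b1111; 0b0000 ⊕ 0b1111 = 0b1111.
P[4]: E(K, 0b0000) = 0b0011; 0b1110 ⊕ 0b0011 = 0b1101.
P[5]: E(K, 0b1110) = 0b0100; 0b1100 ⊕ 0b0100 = 0b1000.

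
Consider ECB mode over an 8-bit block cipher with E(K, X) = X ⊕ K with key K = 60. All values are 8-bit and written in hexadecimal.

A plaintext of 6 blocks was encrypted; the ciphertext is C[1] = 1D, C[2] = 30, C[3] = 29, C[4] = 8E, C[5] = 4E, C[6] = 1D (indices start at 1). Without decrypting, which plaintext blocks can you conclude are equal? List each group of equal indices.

P[1] = P[6]

ECB encrypts each block independently with the same key, so equal ciphertext blocks imply equal plaintext blocks.
C[1] = C[6] = 1D, so P[1] = P[6].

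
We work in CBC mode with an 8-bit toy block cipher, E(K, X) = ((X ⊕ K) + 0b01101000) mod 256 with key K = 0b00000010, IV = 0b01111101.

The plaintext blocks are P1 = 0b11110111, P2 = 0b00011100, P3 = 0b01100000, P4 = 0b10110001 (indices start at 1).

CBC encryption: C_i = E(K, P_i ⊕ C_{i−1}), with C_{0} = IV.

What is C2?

C1: P1 ⊕ 0b01111101 = 0b10001010; E(K, 0b10001010) = 0b11110000.
C2: P2 ⊕ 0b11110000 = 0b11101100; E(K, 0b11101100) = 0b01010110.

C2 = 0b01010110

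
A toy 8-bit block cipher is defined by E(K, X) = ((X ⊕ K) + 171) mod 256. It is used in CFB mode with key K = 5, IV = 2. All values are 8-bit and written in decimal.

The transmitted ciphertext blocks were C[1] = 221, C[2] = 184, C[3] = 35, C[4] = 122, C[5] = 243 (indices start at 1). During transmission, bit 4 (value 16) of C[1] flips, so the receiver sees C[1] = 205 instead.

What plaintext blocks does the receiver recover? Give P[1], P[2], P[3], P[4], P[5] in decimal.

P[1] = 127, P[2] = 203, P[3] = 75, P[4] = 171, P[5] = 217

CFB decryption: P_i = C_i ⊕ E(K, C_{i−1}), with C_{0} = IV.
Only C[1] changed, to 205. In CFB, a change in C_i flips the same bit in P_i and garbles P_{i+1}. Decrypting the received ciphertext:
P[1]: E(K, 2) = 178; 205 ⊕ 178 = 127.
P[2]: E(K, 205) = 115; 184 ⊕ 115 = 203.
P[3]: E(K, 184) = 104; 35 ⊕ 104 = 75.
P[4]: E(K, 35) = 209; 122 ⊕ 209 = 171.
P[5]: E(K, 122) = 42; 243 ⊕ 42 = 217.
Blocks that differ from the original plaintext: P[1], P[2].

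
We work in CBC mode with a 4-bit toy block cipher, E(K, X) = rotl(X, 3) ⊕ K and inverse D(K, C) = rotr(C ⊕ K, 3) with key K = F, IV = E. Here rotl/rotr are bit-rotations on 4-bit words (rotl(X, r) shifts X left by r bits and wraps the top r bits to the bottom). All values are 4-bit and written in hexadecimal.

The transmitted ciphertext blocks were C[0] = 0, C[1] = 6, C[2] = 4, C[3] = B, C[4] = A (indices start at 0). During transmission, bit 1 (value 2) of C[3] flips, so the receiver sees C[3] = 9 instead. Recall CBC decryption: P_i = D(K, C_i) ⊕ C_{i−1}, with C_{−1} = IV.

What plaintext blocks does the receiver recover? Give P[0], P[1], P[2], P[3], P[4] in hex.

P[0] = 1, P[1] = 3, P[2] = 1, P[3] = 8, P[4] = 3

Only C[3] changed, to 9. In CBC, a change in C_i garbles P_i and flips the same bit in P_{i+1}. Decrypting the received ciphertext:
P[0]: D(K, 0) = F; F ⊕ E = 1.
P[1]: D(K, 6) = 3; 3 ⊕ 0 = 3.
P[2]: D(K, 4) = 7; 7 ⊕ 6 = 1.
P[3]: D(K, 9) = C; C ⊕ 4 = 8.
P[4]: D(K, A) = A; A ⊕ 9 = 3.
Blocks that differ from the original plaintext: P[3], P[4].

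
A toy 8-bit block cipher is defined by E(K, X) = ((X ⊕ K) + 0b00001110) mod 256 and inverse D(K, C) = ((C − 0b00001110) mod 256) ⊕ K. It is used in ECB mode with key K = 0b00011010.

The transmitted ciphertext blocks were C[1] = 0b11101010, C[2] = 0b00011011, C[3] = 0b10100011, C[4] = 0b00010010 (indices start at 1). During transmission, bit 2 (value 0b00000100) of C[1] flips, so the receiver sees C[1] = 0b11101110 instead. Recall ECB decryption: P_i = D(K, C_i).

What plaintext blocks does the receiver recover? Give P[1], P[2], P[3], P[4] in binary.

Only C[1] changed, to 0b11101110. In ECB, a change in C_i affects only P_i. Decrypting the received ciphertext:
P[1]: D(K, 0b11101110) = 0b11111010.
P[2]: D(K, 0b00011011) = 0b00010111.
P[3]: D(K, 0b10100011) = 0b10001111.
P[4]: D(K, 0b00010010) = 0b00011110.
Blocks that differ from the original plaintext: P[1].

P[1] = 0b11111010, P[2] = 0b00010111, P[3] = 0b10001111, P[4] = 0b00011110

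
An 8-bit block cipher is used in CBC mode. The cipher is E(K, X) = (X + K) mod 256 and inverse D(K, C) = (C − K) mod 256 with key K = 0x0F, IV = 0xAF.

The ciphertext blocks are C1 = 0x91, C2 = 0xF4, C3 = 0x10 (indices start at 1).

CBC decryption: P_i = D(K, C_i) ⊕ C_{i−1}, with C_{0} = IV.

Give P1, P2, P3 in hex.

P1: D(K, 0x91) = 0x82; 0x82 ⊕ 0xAF = 0x2D.
P2: D(K, 0xF4) = 0xE5; 0xE5 ⊕ 0x91 = 0x74.
P3: D(K, 0x10) = 0x01; 0x01 ⊕ 0xF4 = 0xF5.

P1 = 0x2D, P2 = 0x74, P3 = 0xF5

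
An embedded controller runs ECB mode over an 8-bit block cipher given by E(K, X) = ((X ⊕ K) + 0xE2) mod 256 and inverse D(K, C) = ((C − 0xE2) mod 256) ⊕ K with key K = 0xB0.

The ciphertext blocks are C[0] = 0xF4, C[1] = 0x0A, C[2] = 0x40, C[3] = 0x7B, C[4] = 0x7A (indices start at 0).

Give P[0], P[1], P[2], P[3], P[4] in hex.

P[0] = 0xA2, P[1] = 0x98, P[2] = 0xEE, P[3] = 0x29, P[4] = 0x28

ECB decryption: P_i = D(K, C_i).
P[0]: D(K, 0xF4) = 0xA2.
P[1]: D(K, 0x0A) = 0x98.
P[2]: D(K, 0x40) = 0xEE.
P[3]: D(K, 0x7B) = 0x29.
P[4]: D(K, 0x7A) = 0x28.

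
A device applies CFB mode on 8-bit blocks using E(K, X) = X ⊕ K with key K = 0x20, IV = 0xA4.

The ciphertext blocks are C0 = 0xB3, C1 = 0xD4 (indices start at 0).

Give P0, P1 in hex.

P0 = 0x37, P1 = 0x47

CFB decryption: P_i = C_i ⊕ E(K, C_{i−1}), with C_{−1} = IV.
P0: E(K, 0xA4) = 0x84; 0xB3 ⊕ 0x84 = 0x37.
P1: E(K, 0xB3) = 0x93; 0xD4 ⊕ 0x93 = 0x47.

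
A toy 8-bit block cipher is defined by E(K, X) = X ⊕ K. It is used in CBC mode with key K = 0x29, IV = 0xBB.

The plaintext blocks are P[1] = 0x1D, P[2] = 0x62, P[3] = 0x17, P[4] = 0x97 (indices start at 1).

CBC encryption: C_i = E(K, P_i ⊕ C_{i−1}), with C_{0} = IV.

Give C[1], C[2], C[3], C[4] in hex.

C[1]: P[1] ⊕ 0xBB = 0xA6; E(K, 0xA6) = 0x8F.
C[2]: P[2] ⊕ 0x8F = 0xED; E(K, 0xED) = 0xC4.
C[3]: P[3] ⊕ 0xC4 = 0xD3; E(K, 0xD3) = 0xFA.
C[4]: P[4] ⊕ 0xFA = 0x6D; E(K, 0x6D) = 0x44.

C[1] = 0x8F, C[2] = 0xC4, C[3] = 0xFA, C[4] = 0x44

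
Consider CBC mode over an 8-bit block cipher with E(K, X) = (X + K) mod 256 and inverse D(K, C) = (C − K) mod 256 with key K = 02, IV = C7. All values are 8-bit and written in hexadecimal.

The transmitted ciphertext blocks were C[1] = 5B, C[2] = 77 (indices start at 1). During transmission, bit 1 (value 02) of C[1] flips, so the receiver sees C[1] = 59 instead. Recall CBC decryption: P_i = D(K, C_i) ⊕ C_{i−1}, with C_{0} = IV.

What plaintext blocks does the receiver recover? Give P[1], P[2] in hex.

Only C[1] changed, to 59. In CBC, a change in C_i garbles P_i and flips the same bit in P_{i+1}. Decrypting the received ciphertext:
P[1]: D(K, 59) = 57; 57 ⊕ C7 = 90.
P[2]: D(K, 77) = 75; 75 ⊕ 59 = 2C.
Blocks that differ from the original plaintext: P[1], P[2].

P[1] = 90, P[2] = 2C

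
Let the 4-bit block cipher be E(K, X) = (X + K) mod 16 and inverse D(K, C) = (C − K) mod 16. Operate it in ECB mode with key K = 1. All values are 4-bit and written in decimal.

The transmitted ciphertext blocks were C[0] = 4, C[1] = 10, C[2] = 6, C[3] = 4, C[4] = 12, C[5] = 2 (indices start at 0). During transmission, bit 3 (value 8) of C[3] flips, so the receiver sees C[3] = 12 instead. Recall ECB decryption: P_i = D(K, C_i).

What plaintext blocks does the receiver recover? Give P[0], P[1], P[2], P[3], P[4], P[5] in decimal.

Only C[3] changed, to 12. In ECB, a change in C_i affects only P_i. Decrypting the received ciphertext:
P[0]: D(K, 4) = 3.
P[1]: D(K, 10) = 9.
P[2]: D(K, 6) = 5.
P[3]: D(K, 12) = 11.
P[4]: D(K, 12) = 11.
P[5]: D(K, 2) = 1.
Blocks that differ from the original plaintext: P[3].

P[0] = 3, P[1] = 9, P[2] = 5, P[3] = 11, P[4] = 11, P[5] = 1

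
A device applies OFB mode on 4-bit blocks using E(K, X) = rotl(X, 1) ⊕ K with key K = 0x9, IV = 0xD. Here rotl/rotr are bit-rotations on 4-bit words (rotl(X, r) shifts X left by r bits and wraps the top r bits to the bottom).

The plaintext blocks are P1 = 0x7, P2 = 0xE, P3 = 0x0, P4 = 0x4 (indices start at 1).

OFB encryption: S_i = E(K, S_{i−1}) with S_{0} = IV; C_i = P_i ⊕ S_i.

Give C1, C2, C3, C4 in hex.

C1: S = E(K, 0xD) = 0x2; 0x7 ⊕ 0x2 = 0x5.
C2: S = E(K, 0x2) = 0xD; 0xE ⊕ 0xD = 0x3.
C3: S = E(K, 0xD) = 0x2; 0x0 ⊕ 0x2 = 0x2.
C4: S = E(K, 0x2) = 0xD; 0x4 ⊕ 0xD = 0x9.

C1 = 0x5, C2 = 0x3, C3 = 0x2, C4 = 0x9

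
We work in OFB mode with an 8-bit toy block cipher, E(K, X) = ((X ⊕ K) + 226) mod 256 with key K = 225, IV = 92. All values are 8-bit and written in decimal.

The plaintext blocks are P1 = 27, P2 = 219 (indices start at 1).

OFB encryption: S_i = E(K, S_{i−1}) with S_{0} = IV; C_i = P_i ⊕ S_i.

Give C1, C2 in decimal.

C1: S = E(K, 92) = 159; 27 ⊕ 159 = 132.
C2: S = E(K, 159) = 96; 219 ⊕ 96 = 187.

C1 = 132, C2 = 187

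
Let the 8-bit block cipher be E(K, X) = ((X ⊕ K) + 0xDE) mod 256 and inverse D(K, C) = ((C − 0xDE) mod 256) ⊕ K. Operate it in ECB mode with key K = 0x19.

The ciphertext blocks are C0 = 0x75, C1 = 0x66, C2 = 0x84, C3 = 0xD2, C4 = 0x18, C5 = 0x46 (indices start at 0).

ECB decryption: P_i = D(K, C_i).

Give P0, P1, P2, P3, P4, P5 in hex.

P0: D(K, 0x75) = 0x8E.
P1: D(K, 0x66) = 0x91.
P2: D(K, 0x84) = 0xBF.
P3: D(K, 0xD2) = 0xED.
P4: D(K, 0x18) = 0x23.
P5: D(K, 0x46) = 0x71.

P0 = 0x8E, P1 = 0x91, P2 = 0xBF, P3 = 0xED, P4 = 0x23, P5 = 0x71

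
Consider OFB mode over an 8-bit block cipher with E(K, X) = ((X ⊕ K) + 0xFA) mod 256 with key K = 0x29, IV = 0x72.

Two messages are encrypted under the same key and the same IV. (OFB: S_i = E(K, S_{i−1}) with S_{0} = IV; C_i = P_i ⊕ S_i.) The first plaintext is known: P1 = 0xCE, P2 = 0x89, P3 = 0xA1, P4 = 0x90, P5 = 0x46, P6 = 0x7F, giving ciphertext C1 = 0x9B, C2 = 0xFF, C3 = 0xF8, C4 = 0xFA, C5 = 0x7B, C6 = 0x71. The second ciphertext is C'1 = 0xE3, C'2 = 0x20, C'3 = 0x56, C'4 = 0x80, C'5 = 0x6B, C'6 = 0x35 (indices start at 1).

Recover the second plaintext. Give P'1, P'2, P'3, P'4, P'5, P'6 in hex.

P'1 = 0xB6, P'2 = 0x56, P'3 = 0x0F, P'4 = 0xEA, P'5 = 0x56, P'6 = 0x3B

In OFB with a reused IV, both messages share the same keystream S_i, so C_i ⊕ C'_i = P_i ⊕ P'_i and thus P'_i = P_i ⊕ C_i ⊕ C'_i.
P'1: 0xCE ⊕ 0x9B ⊕ 0xE3 = 0xB6.
P'2: 0x89 ⊕ 0xFF ⊕ 0x20 = 0x56.
P'3: 0xA1 ⊕ 0xF8 ⊕ 0x56 = 0x0F.
P'4: 0x90 ⊕ 0xFA ⊕ 0x80 = 0xEA.
P'5: 0x46 ⊕ 0x7B ⊕ 0x6B = 0x56.
P'6: 0x7F ⊕ 0x71 ⊕ 0x35 = 0x3B.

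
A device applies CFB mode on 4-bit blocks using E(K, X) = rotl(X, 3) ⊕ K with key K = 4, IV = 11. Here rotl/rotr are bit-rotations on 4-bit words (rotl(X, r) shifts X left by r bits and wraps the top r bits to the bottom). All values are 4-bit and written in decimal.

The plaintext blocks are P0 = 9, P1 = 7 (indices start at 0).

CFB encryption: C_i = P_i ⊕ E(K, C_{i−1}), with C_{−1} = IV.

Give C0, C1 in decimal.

C0: E(K, 11) = 9; 9 ⊕ 9 = 0.
C1: E(K, 0) = 4; 7 ⊕ 4 = 3.

C0 = 0, C1 = 3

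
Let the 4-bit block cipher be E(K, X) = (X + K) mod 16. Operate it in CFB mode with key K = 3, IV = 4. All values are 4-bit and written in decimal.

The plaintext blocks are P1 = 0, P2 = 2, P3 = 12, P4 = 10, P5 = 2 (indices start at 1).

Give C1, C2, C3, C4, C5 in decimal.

C1 = 7, C2 = 8, C3 = 7, C4 = 0, C5 = 1

CFB encryption: C_i = P_i ⊕ E(K, C_{i−1}), with C_{0} = IV.
C1: E(K, 4) = 7; 0 ⊕ 7 = 7.
C2: E(K, 7) = 10; 2 ⊕ 10 = 8.
C3: E(K, 8) = 11; 12 ⊕ 11 = 7.
C4: E(K, 7) = 10; 10 ⊕ 10 = 0.
C5: E(K, 0) = 3; 2 ⊕ 3 = 1.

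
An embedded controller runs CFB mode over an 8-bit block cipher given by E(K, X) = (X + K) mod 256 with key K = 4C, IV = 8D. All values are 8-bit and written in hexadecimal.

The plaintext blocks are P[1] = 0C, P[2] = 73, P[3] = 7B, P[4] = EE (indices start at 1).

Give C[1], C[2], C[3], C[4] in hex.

C[1] = D5, C[2] = 52, C[3] = E5, C[4] = DF

CFB encryption: C_i = P_i ⊕ E(K, C_{i−1}), with C_{0} = IV.
C[1]: E(K, 8D) = D9; 0C ⊕ D9 = D5.
C[2]: E(K, D5) = 21; 73 ⊕ 21 = 52.
C[3]: E(K, 52) = 9E; 7B ⊕ 9E = E5.
C[4]: E(K, E5) = 31; EE ⊕ 31 = DF.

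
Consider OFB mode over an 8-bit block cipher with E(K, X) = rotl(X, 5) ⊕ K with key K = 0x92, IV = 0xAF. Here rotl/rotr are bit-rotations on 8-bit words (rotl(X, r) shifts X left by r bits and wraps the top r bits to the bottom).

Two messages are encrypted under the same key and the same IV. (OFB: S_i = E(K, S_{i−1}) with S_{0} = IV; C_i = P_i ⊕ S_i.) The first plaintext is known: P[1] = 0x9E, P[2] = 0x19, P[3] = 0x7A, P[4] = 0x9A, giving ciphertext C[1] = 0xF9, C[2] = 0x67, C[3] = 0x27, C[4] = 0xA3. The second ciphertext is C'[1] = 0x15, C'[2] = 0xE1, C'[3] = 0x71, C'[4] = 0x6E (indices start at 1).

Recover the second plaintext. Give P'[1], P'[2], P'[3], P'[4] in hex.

In OFB with a reused IV, both messages share the same keystream S_i, so C_i ⊕ C'_i = P_i ⊕ P'_i and thus P'_i = P_i ⊕ C_i ⊕ C'_i.
P'[1]: 0x9E ⊕ 0xF9 ⊕ 0x15 = 0x72.
P'[2]: 0x19 ⊕ 0x67 ⊕ 0xE1 = 0x9F.
P'[3]: 0x7A ⊕ 0x27 ⊕ 0x71 = 0x2C.
P'[4]: 0x9A ⊕ 0xA3 ⊕ 0x6E = 0x57.

P'[1] = 0x72, P'[2] = 0x9F, P'[3] = 0x2C, P'[4] = 0x57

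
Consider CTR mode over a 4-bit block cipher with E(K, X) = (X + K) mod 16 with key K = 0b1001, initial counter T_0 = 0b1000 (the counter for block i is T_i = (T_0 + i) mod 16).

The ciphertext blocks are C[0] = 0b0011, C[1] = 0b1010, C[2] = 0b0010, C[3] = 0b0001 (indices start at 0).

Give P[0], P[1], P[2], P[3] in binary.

P[0] = 0b0010, P[1] = 0b1000, P[2] = 0b0001, P[3] = 0b0101

CTR decryption: S_i = E(K, T_i) where T_i is the counter for block i; P_i = C_i ⊕ S_i.
P[0]: T = 0b1000, S = E(K, T) = 0b0001; 0b0011 ⊕ 0b0001 = 0b0010.
P[1]: T = 0b1001, S = E(K, T) = 0b0010; 0b1010 ⊕ 0b0010 = 0b1000.
P[2]: T = 0b1010, S = E(K, T) = 0b0011; 0b0010 ⊕ 0b0011 = 0b0001.
P[3]: T = 0b1011, S = E(K, T) = 0b0100; 0b0001 ⊕ 0b0100 = 0b0101.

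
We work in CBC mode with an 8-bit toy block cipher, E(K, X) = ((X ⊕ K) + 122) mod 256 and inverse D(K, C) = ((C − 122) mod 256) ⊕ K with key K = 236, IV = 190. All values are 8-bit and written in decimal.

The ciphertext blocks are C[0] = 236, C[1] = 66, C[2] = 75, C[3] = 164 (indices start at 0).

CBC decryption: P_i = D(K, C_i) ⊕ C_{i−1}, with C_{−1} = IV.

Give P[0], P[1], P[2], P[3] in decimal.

P[0] = 32, P[1] = 200, P[2] = 127, P[3] = 141

P[0]: D(K, 236) = 158; 158 ⊕ 190 = 32.
P[1]: D(K, 66) = 36; 36 ⊕ 236 = 200.
P[2]: D(K, 75) = 61; 61 ⊕ 66 = 127.
P[3]: D(K, 164) = 198; 198 ⊕ 75 = 141.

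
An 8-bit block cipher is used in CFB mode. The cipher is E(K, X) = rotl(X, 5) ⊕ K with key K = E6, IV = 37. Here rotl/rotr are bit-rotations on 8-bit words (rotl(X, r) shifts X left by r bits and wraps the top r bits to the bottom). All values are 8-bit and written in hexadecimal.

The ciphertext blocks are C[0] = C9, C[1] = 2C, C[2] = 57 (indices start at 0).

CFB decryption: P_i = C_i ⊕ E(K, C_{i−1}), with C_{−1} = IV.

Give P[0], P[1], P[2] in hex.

P[0]: E(K, 37) = 00; C9 ⊕ 00 = C9.
P[1]: E(K, C9) = DF; 2C ⊕ DF = F3.
P[2]: E(K, 2C) = 63; 57 ⊕ 63 = 34.

P[0] = C9, P[1] = F3, P[2] = 34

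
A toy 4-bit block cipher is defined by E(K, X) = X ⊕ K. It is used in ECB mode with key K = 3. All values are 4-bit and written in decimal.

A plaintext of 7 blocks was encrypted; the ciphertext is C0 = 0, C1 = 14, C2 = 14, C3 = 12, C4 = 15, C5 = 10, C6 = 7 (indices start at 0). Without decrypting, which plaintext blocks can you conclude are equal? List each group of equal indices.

ECB encrypts each block independently with the same key, so equal ciphertext blocks imply equal plaintext blocks.
C1 = C2 = 14, so P1 = P2.

P1 = P2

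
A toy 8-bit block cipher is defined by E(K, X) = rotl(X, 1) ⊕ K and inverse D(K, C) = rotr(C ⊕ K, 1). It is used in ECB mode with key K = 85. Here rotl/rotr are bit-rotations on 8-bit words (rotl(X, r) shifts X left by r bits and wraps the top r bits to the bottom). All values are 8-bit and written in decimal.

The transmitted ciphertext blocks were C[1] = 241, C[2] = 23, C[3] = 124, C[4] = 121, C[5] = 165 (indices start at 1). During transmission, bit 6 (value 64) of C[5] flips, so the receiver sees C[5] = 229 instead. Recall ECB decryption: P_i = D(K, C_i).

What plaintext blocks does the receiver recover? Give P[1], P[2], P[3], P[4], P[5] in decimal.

Only C[5] changed, to 229. In ECB, a change in C_i affects only P_i. Decrypting the received ciphertext:
P[1]: D(K, 241) = 82.
P[2]: D(K, 23) = 33.
P[3]: D(K, 124) = 148.
P[4]: D(K, 121) = 22.
P[5]: D(K, 229) = 88.
Blocks that differ from the original plaintext: P[5].

P[1] = 82, P[2] = 33, P[3] = 148, P[4] = 22, P[5] = 88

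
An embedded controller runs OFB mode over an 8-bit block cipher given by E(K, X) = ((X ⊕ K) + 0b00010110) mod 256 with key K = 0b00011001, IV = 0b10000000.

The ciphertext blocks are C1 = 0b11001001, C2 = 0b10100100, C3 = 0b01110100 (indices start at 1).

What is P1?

OFB decryption: S_i = E(K, S_{i−1}) with S_{0} = IV; P_i = C_i ⊕ S_i.
P1: S = E(K, 0b10000000) = 0b10101111; 0b11001001 ⊕ 0b10101111 = 0b01100110.

P1 = 0b01100110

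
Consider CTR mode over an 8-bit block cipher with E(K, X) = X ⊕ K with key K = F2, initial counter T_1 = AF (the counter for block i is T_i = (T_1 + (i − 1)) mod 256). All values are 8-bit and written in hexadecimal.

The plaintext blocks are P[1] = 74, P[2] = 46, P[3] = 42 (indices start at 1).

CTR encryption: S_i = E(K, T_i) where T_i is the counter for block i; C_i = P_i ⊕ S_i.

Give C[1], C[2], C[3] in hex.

C[1] = 29, C[2] = 04, C[3] = 01

C[1]: T = AF, S = E(K, T) = 5D; 74 ⊕ 5D = 29.
C[2]: T = B0, S = E(K, T) = 42; 46 ⊕ 42 = 04.
C[3]: T = B1, S = E(K, T) = 43; 42 ⊕ 43 = 01.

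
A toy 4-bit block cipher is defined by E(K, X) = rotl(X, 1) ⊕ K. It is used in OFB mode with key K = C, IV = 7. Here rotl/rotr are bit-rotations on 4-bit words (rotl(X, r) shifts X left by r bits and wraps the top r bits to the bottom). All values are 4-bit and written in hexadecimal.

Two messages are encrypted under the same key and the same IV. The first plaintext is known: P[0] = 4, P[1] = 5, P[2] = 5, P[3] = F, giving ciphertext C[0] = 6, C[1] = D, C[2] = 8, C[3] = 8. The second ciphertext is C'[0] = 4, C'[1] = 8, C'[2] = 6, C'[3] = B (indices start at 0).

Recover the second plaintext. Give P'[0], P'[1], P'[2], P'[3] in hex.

In OFB with a reused IV, both messages share the same keystream S_i, so C_i ⊕ C'_i = P_i ⊕ P'_i and thus P'_i = P_i ⊕ C_i ⊕ C'_i.
P'[0]: 4 ⊕ 6 ⊕ 4 = 6.
P'[1]: 5 ⊕ D ⊕ 8 = 0.
P'[2]: 5 ⊕ 8 ⊕ 6 = B.
P'[3]: F ⊕ 8 ⊕ B = C.

P'[0] = 6, P'[1] = 0, P'[2] = B, P'[3] = C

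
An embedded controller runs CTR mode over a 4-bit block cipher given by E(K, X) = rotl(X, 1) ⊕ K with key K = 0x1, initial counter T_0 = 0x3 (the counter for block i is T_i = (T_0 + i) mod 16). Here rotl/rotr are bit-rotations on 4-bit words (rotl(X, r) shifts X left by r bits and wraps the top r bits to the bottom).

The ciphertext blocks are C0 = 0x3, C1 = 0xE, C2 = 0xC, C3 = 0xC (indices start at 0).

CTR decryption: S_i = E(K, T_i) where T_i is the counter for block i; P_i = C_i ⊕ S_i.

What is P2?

P2: T = 0x5, S = E(K, T) = 0xB; 0xC ⊕ 0xB = 0x7.

P2 = 0x7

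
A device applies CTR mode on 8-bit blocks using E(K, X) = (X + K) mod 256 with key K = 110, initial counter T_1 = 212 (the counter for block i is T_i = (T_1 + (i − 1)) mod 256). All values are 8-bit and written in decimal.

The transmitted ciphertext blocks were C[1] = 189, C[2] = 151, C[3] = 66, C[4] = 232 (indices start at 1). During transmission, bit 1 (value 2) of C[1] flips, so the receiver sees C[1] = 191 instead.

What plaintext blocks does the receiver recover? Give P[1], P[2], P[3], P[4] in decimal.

CTR decryption: S_i = E(K, T_i) where T_i is the counter for block i; P_i = C_i ⊕ S_i.
Only C[1] changed, to 191. In CTR, a change in C_i flips the same bit in P_i only; the keystream is unaffected. Decrypting the received ciphertext:
P[1]: T = 212, S = E(K, T) = 66; 191 ⊕ 66 = 253.
P[2]: T = 213, S = E(K, T) = 67; 151 ⊕ 67 = 212.
P[3]: T = 214, S = E(K, T) = 68; 66 ⊕ 68 = 6.
P[4]: T = 215, S = E(K, T) = 69; 232 ⊕ 69 = 173.
Blocks that differ from the original plaintext: P[1].

P[1] = 253, P[2] = 212, P[3] = 6, P[4] = 173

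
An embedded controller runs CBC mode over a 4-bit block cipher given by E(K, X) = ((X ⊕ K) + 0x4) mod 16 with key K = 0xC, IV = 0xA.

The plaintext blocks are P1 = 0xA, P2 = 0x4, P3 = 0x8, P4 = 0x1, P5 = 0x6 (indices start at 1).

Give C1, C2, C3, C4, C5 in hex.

C1 = 0x0, C2 = 0xC, C3 = 0xC, C4 = 0x5, C5 = 0x3

CBC encryption: C_i = E(K, P_i ⊕ C_{i−1}), with C_{0} = IV.
C1: P1 ⊕ 0xA = 0x0; E(K, 0x0) = 0x0.
C2: P2 ⊕ 0x0 = 0x4; E(K, 0x4) = 0xC.
C3: P3 ⊕ 0xC = 0x4; E(K, 0x4) = 0xC.
C4: P4 ⊕ 0xC = 0xD; E(K, 0xD) = 0x5.
C5: P5 ⊕ 0x5 = 0x3; E(K, 0x3) = 0x3.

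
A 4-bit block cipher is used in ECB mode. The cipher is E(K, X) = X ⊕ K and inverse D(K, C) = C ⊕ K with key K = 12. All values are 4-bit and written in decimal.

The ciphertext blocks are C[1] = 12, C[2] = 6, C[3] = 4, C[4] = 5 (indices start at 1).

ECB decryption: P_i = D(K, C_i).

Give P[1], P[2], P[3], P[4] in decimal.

P[1] = 0, P[2] = 10, P[3] = 8, P[4] = 9

P[1]: D(K, 12) = 0.
P[2]: D(K, 6) = 10.
P[3]: D(K, 4) = 8.
P[4]: D(K, 5) = 9.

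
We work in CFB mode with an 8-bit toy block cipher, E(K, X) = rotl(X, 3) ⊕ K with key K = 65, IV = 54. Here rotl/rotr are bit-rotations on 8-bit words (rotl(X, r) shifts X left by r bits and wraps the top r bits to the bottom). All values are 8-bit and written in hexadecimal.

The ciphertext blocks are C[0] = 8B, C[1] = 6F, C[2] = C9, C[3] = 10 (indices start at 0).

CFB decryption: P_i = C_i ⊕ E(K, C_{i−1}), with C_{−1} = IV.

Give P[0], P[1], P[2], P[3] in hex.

P[0]: E(K, 54) = C7; 8B ⊕ C7 = 4C.
P[1]: E(K, 8B) = 39; 6F ⊕ 39 = 56.
P[2]: E(K, 6F) = 1E; C9 ⊕ 1E = D7.
P[3]: E(K, C9) = 2B; 10 ⊕ 2B = 3B.

P[0] = 4C, P[1] = 56, P[2] = D7, P[3] = 3B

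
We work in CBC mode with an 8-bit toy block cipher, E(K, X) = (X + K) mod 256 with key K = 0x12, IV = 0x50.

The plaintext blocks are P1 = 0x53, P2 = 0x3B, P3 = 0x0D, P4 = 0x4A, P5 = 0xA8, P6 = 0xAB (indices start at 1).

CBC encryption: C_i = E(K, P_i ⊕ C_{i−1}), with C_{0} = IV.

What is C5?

C5 = 0xA1

C1: P1 ⊕ 0x50 = 0x03; E(K, 0x03) = 0x15.
C2: P2 ⊕ 0x15 = 0x2E; E(K, 0x2E) = 0x40.
C3: P3 ⊕ 0x40 = 0x4D; E(K, 0x4D) = 0x5F.
C4: P4 ⊕ 0x5F = 0x15; E(K, 0x15) = 0x27.
C5: P5 ⊕ 0x27 = 0x8F; E(K, 0x8F) = 0xA1.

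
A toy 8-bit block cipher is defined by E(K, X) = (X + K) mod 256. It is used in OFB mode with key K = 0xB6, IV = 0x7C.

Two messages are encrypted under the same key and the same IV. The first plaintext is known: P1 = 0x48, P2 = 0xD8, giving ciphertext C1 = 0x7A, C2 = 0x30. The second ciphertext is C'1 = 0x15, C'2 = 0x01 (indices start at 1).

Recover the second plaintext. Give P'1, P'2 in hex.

P'1 = 0x27, P'2 = 0xE9

In OFB with a reused IV, both messages share the same keystream S_i, so C_i ⊕ C'_i = P_i ⊕ P'_i and thus P'_i = P_i ⊕ C_i ⊕ C'_i.
P'1: 0x48 ⊕ 0x7A ⊕ 0x15 = 0x27.
P'2: 0xD8 ⊕ 0x30 ⊕ 0x01 = 0xE9.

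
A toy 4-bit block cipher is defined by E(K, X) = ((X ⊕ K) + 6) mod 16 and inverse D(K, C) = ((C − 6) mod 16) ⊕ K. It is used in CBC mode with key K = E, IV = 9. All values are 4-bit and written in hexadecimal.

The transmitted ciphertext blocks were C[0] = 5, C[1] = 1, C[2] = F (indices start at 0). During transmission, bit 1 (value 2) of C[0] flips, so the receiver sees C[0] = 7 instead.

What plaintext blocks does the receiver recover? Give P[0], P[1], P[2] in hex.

P[0] = 6, P[1] = 2, P[2] = 6

CBC decryption: P_i = D(K, C_i) ⊕ C_{i−1}, with C_{−1} = IV.
Only C[0] changed, to 7. In CBC, a change in C_i garbles P_i and flips the same bit in P_{i+1}. Decrypting the received ciphertext:
P[0]: D(K, 7) = F; F ⊕ 9 = 6.
P[1]: D(K, 1) = 5; 5 ⊕ 7 = 2.
P[2]: D(K, F) = 7; 7 ⊕ 1 = 6.
Blocks that differ from the original plaintext: P[0], P[1].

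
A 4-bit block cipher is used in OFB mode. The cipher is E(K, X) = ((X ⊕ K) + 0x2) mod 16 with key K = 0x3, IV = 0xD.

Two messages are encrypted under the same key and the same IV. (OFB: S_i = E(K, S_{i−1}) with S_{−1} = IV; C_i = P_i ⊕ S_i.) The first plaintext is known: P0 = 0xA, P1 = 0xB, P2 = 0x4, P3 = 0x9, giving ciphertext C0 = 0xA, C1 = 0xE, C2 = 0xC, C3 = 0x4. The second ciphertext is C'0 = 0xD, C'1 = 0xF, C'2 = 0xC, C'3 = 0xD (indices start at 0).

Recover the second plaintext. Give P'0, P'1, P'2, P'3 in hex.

In OFB with a reused IV, both messages share the same keystream S_i, so C_i ⊕ C'_i = P_i ⊕ P'_i and thus P'_i = P_i ⊕ C_i ⊕ C'_i.
P'0: 0xA ⊕ 0xA ⊕ 0xD = 0xD.
P'1: 0xB ⊕ 0xE ⊕ 0xF = 0xA.
P'2: 0x4 ⊕ 0xC ⊕ 0xC = 0x4.
P'3: 0x9 ⊕ 0x4 ⊕ 0xD = 0x0.

P'0 = 0xD, P'1 = 0xA, P'2 = 0x4, P'3 = 0x0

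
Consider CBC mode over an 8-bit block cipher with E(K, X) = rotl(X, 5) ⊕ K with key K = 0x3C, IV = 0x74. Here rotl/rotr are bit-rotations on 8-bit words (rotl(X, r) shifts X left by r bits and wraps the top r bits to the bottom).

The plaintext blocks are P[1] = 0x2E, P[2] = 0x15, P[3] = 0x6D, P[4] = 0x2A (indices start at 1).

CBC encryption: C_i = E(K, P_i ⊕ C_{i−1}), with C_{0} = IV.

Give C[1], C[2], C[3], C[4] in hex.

C[1] = 0x77, C[2] = 0x70, C[3] = 0x9F, C[4] = 0x8A

C[1]: P[1] ⊕ 0x74 = 0x5A; E(K, 0x5A) = 0x77.
C[2]: P[2] ⊕ 0x77 = 0x62; E(K, 0x62) = 0x70.
C[3]: P[3] ⊕ 0x70 = 0x1D; E(K, 0x1D) = 0x9F.
C[4]: P[4] ⊕ 0x9F = 0xB5; E(K, 0xB5) = 0x8A.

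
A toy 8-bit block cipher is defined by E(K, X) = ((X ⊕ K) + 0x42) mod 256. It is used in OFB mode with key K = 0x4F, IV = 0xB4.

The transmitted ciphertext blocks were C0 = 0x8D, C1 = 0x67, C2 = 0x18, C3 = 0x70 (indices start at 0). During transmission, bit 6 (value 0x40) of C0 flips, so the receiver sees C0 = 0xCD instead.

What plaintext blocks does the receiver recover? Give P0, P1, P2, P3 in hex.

P0 = 0xF0, P1 = 0xD3, P2 = 0x25, P3 = 0xC4

OFB decryption: S_i = E(K, S_{i−1}) with S_{−1} = IV; P_i = C_i ⊕ S_i.
Only C0 changed, to 0xCD. In OFB, a change in C_i flips the same bit in P_i only; the keystream is unaffected. Decrypting the received ciphertext:
P0: S = E(K, 0xB4) = 0x3D; 0xCD ⊕ 0x3D = 0xF0.
P1: S = E(K, 0x3D) = 0xB4; 0x67 ⊕ 0xB4 = 0xD3.
P2: S = E(K, 0xB4) = 0x3D; 0x18 ⊕ 0x3D = 0x25.
P3: S = E(K, 0x3D) = 0xB4; 0x70 ⊕ 0xB4 = 0xC4.
Blocks that differ from the original plaintext: P0.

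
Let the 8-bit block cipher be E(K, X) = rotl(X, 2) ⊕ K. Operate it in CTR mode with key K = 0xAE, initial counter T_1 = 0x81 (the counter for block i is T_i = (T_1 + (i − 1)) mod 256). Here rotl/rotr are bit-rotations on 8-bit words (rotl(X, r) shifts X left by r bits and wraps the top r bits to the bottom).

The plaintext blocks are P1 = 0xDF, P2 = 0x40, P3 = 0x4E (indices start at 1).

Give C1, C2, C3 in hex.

CTR encryption: S_i = E(K, T_i) where T_i is the counter for block i; C_i = P_i ⊕ S_i.
C1: T = 0x81, S = E(K, T) = 0xA8; 0xDF ⊕ 0xA8 = 0x77.
C2: T = 0x82, S = E(K, T) = 0xA4; 0x40 ⊕ 0xA4 = 0xE4.
C3: T = 0x83, S = E(K, T) = 0xA0; 0x4E ⊕ 0xA0 = 0xEE.

C1 = 0x77, C2 = 0xE4, C3 = 0xEE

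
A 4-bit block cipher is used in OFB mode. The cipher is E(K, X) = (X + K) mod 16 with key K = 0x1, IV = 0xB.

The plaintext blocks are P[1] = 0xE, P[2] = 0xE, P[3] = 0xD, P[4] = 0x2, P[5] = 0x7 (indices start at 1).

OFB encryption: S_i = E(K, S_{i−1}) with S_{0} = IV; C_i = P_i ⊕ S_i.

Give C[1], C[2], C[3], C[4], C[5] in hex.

C[1]: S = E(K, 0xB) = 0xC; 0xE ⊕ 0xC = 0x2.
C[2]: S = E(K, 0xC) = 0xD; 0xE ⊕ 0xD = 0x3.
C[3]: S = E(K, 0xD) = 0xE; 0xD ⊕ 0xE = 0x3.
C[4]: S = E(K, 0xE) = 0xF; 0x2 ⊕ 0xF = 0xD.
C[5]: S = E(K, 0xF) = 0x0; 0x7 ⊕ 0x0 = 0x7.

C[1] = 0x2, C[2] = 0x3, C[3] = 0x3, C[4] = 0xD, C[5] = 0x7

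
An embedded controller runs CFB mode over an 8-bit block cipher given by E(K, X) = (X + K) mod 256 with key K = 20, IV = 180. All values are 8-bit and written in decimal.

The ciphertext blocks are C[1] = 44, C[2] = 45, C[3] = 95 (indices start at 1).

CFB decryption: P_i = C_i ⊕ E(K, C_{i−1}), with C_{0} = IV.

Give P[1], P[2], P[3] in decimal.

P[1]: E(K, 180) = 200; 44 ⊕ 200 = 228.
P[2]: E(K, 44) = 64; 45 ⊕ 64 = 109.
P[3]: E(K, 45) = 65; 95 ⊕ 65 = 30.

P[1] = 228, P[2] = 109, P[3] = 30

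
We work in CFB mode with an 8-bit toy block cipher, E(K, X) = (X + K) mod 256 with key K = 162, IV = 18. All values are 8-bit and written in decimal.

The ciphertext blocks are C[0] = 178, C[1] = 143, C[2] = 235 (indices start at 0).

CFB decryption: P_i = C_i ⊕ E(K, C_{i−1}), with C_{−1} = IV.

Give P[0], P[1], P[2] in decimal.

P[0] = 6, P[1] = 219, P[2] = 218

P[0]: E(K, 18) = 180; 178 ⊕ 180 = 6.
P[1]: E(K, 178) = 84; 143 ⊕ 84 = 219.
P[2]: E(K, 143) = 49; 235 ⊕ 49 = 218.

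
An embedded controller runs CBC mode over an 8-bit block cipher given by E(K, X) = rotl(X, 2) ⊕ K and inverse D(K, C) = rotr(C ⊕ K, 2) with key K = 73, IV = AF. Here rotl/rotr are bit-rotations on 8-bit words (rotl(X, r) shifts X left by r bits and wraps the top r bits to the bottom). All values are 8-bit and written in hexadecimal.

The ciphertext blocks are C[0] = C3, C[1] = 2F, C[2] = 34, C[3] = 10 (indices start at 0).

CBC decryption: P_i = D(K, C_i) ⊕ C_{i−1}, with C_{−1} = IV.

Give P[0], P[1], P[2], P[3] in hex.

P[0] = 83, P[1] = D4, P[2] = FE, P[3] = EC

P[0]: D(K, C3) = 2C; 2C ⊕ AF = 83.
P[1]: D(K, 2F) = 17; 17 ⊕ C3 = D4.
P[2]: D(K, 34) = D1; D1 ⊕ 2F = FE.
P[3]: D(K, 10) = D8; D8 ⊕ 34 = EC.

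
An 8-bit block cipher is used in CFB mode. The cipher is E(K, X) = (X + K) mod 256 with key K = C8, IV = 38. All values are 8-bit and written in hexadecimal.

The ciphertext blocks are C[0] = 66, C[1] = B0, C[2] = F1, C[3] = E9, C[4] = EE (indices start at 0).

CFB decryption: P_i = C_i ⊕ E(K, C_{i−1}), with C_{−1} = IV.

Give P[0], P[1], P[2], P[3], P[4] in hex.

P[0] = 66, P[1] = 9E, P[2] = 89, P[3] = 50, P[4] = 5F

P[0]: E(K, 38) = 00; 66 ⊕ 00 = 66.
P[1]: E(K, 66) = 2E; B0 ⊕ 2E = 9E.
P[2]: E(K, B0) = 78; F1 ⊕ 78 = 89.
P[3]: E(K, F1) = B9; E9 ⊕ B9 = 50.
P[4]: E(K, E9) = B1; EE ⊕ B1 = 5F.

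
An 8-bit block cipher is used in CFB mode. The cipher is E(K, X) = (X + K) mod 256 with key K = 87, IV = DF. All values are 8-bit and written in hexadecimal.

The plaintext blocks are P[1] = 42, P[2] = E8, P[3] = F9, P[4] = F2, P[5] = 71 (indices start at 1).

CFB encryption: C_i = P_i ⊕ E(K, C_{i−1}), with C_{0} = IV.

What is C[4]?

C[1]: E(K, DF) = 66; 42 ⊕ 66 = 24.
C[2]: E(K, 24) = AB; E8 ⊕ AB = 43.
C[3]: E(K, 43) = CA; F9 ⊕ CA = 33.
C[4]: E(K, 33) = BA; F2 ⊕ BA = 48.

C[4] = 48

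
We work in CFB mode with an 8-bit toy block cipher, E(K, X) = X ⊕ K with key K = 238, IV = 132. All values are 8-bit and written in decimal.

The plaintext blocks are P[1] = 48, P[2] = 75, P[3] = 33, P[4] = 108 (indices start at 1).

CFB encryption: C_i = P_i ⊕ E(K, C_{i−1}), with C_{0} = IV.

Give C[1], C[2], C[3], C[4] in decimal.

C[1] = 90, C[2] = 255, C[3] = 48, C[4] = 178

C[1]: E(K, 132) = 106; 48 ⊕ 106 = 90.
C[2]: E(K, 90) = 180; 75 ⊕ 180 = 255.
C[3]: E(K, 255) = 17; 33 ⊕ 17 = 48.
C[4]: E(K, 48) = 222; 108 ⊕ 222 = 178.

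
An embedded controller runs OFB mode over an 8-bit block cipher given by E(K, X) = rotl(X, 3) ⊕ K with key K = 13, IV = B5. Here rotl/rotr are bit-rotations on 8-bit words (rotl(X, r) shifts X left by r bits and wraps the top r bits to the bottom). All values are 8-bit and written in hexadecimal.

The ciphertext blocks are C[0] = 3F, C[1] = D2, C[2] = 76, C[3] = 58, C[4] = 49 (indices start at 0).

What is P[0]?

OFB decryption: S_i = E(K, S_{i−1}) with S_{−1} = IV; P_i = C_i ⊕ S_i.
P[0]: S = E(K, B5) = BE; 3F ⊕ BE = 81.

P[0] = 81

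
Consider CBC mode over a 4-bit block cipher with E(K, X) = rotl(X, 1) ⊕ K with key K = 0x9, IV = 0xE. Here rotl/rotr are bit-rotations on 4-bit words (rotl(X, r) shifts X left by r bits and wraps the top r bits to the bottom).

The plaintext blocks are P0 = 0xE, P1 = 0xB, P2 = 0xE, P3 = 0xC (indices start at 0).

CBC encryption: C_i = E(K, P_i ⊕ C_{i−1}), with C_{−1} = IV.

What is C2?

C0: P0 ⊕ 0xE = 0x0; E(K, 0x0) = 0x9.
C1: P1 ⊕ 0x9 = 0x2; E(K, 0x2) = 0xD.
C2: P2 ⊕ 0xD = 0x3; E(K, 0x3) = 0xF.

C2 = 0xF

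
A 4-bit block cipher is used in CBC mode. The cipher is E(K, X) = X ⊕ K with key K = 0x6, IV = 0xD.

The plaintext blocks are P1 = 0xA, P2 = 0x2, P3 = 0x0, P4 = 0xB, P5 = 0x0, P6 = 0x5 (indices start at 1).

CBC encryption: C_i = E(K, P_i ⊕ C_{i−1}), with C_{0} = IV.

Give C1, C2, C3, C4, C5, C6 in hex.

C1 = 0x1, C2 = 0x5, C3 = 0x3, C4 = 0xE, C5 = 0x8, C6 = 0xB

C1: P1 ⊕ 0xD = 0x7; E(K, 0x7) = 0x1.
C2: P2 ⊕ 0x1 = 0x3; E(K, 0x3) = 0x5.
C3: P3 ⊕ 0x5 = 0x5; E(K, 0x5) = 0x3.
C4: P4 ⊕ 0x3 = 0x8; E(K, 0x8) = 0xE.
C5: P5 ⊕ 0xE = 0xE; E(K, 0xE) = 0x8.
C6: P6 ⊕ 0x8 = 0xD; E(K, 0xD) = 0xB.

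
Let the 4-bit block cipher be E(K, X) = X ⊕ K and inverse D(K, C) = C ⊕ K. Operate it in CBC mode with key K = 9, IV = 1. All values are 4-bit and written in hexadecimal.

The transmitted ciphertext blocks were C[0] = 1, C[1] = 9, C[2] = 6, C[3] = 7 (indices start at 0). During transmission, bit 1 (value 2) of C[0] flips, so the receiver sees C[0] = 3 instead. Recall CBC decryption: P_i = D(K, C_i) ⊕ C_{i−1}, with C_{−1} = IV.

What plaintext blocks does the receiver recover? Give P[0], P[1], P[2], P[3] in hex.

P[0] = B, P[1] = 3, P[2] = 6, P[3] = 8

Only C[0] changed, to 3. In CBC, a change in C_i garbles P_i and flips the same bit in P_{i+1}. Decrypting the received ciphertext:
P[0]: D(K, 3) = A; A ⊕ 1 = B.
P[1]: D(K, 9) = 0; 0 ⊕ 3 = 3.
P[2]: D(K, 6) = F; F ⊕ 9 = 6.
P[3]: D(K, 7) = E; E ⊕ 6 = 8.
Blocks that differ from the original plaintext: P[0], P[1].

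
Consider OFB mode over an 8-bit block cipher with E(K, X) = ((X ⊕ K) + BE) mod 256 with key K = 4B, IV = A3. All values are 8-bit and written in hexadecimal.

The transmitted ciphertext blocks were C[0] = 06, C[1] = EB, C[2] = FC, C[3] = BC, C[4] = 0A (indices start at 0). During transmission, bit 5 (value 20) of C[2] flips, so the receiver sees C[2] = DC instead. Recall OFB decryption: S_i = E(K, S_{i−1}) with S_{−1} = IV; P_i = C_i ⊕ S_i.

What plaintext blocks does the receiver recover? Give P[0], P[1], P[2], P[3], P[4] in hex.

P[0] = A0, P[1] = 40, P[2] = 42, P[3] = 2F, P[4] = 9C

Only C[2] changed, to DC. In OFB, a change in C_i flips the same bit in P_i only; the keystream is unaffected. Decrypting the received ciphertext:
P[0]: S = E(K, A3) = A6; 06 ⊕ A6 = A0.
P[1]: S = E(K, A6) = AB; EB ⊕ AB = 40.
P[2]: S = E(K, AB) = 9E; DC ⊕ 9E = 42.
P[3]: S = E(K, 9E) = 93; BC ⊕ 93 = 2F.
P[4]: S = E(K, 93) = 96; 0A ⊕ 96 = 9C.
Blocks that differ from the original plaintext: P[2].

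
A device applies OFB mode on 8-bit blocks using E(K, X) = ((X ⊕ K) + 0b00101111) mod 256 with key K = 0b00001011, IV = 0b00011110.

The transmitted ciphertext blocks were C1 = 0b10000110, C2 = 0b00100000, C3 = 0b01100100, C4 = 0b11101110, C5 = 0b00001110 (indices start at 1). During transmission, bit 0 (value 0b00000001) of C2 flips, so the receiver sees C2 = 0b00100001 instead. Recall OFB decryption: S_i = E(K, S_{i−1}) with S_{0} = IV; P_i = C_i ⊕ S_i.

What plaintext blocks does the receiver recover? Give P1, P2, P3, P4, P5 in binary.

Only C2 changed, to 0b00100001. In OFB, a change in C_i flips the same bit in P_i only; the keystream is unaffected. Decrypting the received ciphertext:
P1: S = E(K, 0b00011110) = 0b01000100; 0b10000110 ⊕ 0b01000100 = 0b11000010.
P2: S = E(K, 0b01000100) = 0b01111110; 0b00100001 ⊕ 0b01111110 = 0b01011111.
P3: S = E(K, 0b01111110) = 0b10100100; 0b01100100 ⊕ 0b10100100 = 0b11000000.
P4: S = E(K, 0b10100100) = 0b11011110; 0b11101110 ⊕ 0b11011110 = 0b00110000.
P5: S = E(K, 0b11011110) = 0b00000100; 0b00001110 ⊕ 0b00000100 = 0b00001010.
Blocks that differ from the original plaintext: P2.

P1 = 0b11000010, P2 = 0b01011111, P3 = 0b11000000, P4 = 0b00110000, P5 = 0b00001010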